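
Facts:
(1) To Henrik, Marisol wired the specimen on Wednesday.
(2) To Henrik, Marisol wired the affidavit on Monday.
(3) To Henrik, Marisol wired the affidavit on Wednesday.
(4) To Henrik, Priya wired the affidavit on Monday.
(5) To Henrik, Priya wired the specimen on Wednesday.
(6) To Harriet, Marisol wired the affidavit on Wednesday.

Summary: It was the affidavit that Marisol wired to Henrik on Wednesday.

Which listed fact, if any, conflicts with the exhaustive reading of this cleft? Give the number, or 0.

Focus of the cleft: "the affidavit" (the thing). Presupposed background: agent = Marisol, recipient = Henrik, setting = on Wednesday.
Exhaustivity: the affidavit is the only thing satisfying that background.
But fact (1) also has agent = Marisol, recipient = Henrik, setting = on Wednesday, with thing = the specimen — so the exhaustive reading fails.

1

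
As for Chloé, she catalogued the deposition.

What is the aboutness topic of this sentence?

Chloé

The construction explicitly marks "Chloé" as what the sentence is about — the topic.
The remainder of the clause is the comment (what is said about the topic).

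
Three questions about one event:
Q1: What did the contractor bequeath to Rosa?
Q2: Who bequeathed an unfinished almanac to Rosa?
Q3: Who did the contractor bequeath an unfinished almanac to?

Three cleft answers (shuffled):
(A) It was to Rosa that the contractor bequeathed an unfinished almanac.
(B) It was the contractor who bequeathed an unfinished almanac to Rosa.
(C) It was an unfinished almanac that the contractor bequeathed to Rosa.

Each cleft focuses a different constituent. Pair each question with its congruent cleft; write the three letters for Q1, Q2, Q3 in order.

CBA

Q1 asks about the direct object; cleft (C) focuses "an unfinished almanac", which is the direct object — so Q1 → C.
Q2 asks about the subject (agent); cleft (B) focuses "the contractor", which is the subject (agent) — so Q2 → B.
Q3 asks about the recipient; cleft (A) focuses "to Rosa", which is the recipient — so Q3 → A.
Mapping: Q1→C, Q2→B, Q3→A.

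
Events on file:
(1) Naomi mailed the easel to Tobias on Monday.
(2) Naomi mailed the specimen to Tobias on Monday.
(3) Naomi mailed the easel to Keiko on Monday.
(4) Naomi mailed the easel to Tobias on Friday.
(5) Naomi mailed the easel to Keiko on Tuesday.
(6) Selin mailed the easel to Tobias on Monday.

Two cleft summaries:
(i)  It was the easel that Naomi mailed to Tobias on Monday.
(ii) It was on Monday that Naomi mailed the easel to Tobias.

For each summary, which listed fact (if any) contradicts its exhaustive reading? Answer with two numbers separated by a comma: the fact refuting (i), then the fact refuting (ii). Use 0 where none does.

2, 4

Summary (i) focuses "the easel" (the thing); background agent = Naomi, recipient = Tobias, setting = on Monday. Fact (2) matches that background with thing = the specimen — refutes (i).
Summary (ii) focuses "on Monday" (the setting); background agent = Naomi, thing = the easel, recipient = Tobias. Fact (4) matches that background with setting = on Friday — refutes (ii).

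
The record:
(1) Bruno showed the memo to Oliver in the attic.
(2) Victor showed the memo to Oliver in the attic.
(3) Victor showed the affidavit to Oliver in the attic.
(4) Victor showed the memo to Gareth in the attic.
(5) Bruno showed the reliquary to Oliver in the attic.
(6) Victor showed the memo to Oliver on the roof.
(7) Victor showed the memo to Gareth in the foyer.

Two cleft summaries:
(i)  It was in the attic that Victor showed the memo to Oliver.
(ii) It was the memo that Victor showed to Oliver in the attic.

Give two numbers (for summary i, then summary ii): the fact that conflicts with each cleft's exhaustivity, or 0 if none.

6, 3

(i): focus "in the attic". Looking for Victor as agent and the memo as thing and Oliver as recipient with some other setting — fact (6) has on the roof there. Refuted.
(ii): focus "the memo". Looking for Victor as agent and Oliver as recipient and in the attic as setting with some other thing — fact (3) has the affidavit there. Refuted.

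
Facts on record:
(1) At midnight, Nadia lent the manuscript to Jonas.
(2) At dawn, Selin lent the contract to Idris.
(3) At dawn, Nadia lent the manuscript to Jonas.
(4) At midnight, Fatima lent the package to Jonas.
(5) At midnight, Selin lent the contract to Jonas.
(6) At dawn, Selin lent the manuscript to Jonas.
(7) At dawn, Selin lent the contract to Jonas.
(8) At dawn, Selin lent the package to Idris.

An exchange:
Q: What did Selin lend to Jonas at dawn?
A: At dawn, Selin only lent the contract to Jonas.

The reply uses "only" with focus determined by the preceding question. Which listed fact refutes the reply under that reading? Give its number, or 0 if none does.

6

The question "What did ...?" targets the thing, so in the reply the focus falls on "the contract".
"Only" then excludes alternative things while the background — Selin as agent and Jonas as recipient and at dawn as setting — is held fixed.
Fact (6) shares the background with a different thing (the manuscript) — counterexample.
(Fact (5) would refute a reading with focus on the setting — but that is not what the question asks.)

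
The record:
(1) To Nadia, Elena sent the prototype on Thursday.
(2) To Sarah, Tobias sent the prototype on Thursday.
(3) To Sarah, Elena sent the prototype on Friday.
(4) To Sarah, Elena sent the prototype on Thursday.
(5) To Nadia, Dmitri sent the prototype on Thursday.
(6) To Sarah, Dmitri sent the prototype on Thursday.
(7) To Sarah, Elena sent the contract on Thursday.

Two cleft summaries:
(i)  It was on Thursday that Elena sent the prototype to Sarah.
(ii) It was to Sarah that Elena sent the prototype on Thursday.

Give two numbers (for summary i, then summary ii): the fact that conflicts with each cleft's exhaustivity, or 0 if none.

Summary (i) focuses "on Thursday" (the setting); background same agent, thing, recipient (Elena / the prototype / Sarah). Fact (3) matches that background with setting = on Friday — refutes (i).
Summary (ii) focuses "Sarah" (the recipient); background same agent, thing, setting (Elena / the prototype / on Thursday). Fact (1) matches that background with recipient = Nadia — refutes (ii).

3, 1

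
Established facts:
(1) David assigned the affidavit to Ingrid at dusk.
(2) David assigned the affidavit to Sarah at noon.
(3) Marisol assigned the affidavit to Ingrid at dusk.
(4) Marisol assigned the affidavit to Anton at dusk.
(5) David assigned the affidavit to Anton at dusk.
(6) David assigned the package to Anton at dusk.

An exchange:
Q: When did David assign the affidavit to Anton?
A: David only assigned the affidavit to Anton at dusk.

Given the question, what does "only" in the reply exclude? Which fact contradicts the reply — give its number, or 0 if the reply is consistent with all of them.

Answering "When did ...?" puts focus on the setting — here, "at dusk".
"Only" then excludes alternative settings while the background — agent = David, thing = the affidavit, recipient = Anton — is held fixed.
No listed fact shares that background with another setting. Nothing contradicts the reply.
(Fact (6) would refute a reading with focus on the thing — but that is not what the question asks.)

0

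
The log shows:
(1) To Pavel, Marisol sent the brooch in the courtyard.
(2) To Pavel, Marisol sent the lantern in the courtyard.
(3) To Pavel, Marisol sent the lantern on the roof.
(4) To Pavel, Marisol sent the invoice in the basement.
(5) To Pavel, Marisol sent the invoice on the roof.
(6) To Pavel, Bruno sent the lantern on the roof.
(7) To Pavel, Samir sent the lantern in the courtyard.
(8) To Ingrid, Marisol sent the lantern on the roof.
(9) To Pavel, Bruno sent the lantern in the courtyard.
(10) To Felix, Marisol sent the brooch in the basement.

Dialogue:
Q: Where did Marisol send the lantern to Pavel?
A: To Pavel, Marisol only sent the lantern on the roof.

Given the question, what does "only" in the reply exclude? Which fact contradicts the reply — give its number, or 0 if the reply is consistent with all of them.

The question "Where did ...?" targets the setting, so in the reply the focus falls on "on the roof".
So "only" ranges over settings; the rest (agent = Marisol, thing = the lantern, recipient = Pavel) is presupposed.
Fact (2) shares the background with a different setting (in the courtyard) — counterexample.
(Fact (8) would refute a reading with focus on the recipient — but that is not what the question asks.)

2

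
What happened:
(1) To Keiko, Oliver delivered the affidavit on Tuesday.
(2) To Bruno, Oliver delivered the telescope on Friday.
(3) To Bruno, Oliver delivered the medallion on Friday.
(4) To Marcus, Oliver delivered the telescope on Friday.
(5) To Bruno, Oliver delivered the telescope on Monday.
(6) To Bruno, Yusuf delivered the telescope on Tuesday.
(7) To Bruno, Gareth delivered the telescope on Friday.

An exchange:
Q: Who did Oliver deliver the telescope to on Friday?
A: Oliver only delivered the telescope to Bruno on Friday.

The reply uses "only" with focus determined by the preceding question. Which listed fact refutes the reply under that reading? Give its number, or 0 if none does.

Answering "Who did ... to ...?" puts focus on the recipient — here, "Bruno".
"Only" then excludes alternative recipients while the background — same agent, thing, setting (Oliver / the telescope / on Friday) — is held fixed.
Fact (4) keeps same agent, thing, setting (Oliver / the telescope / on Friday) but has recipient = Marcus; that refutes the reply.
(Fact (3) would refute a reading with focus on the thing — but that is not what the question asks.)

4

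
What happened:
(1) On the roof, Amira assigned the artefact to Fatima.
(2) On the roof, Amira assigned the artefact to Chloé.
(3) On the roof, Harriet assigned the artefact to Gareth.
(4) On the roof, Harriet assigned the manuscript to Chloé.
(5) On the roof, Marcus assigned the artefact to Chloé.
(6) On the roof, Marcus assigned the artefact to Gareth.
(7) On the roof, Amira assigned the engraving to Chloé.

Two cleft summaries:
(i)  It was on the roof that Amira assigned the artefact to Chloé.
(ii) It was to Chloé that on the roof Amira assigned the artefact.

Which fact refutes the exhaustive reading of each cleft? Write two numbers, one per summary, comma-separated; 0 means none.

0, 1

Summary (i) focuses "on the roof" (the setting); background Amira as agent and the artefact as thing and Chloé as recipient. No fact matches that background with a different setting, so 0.
Summary (ii) focuses "Chloé" (the recipient); background Amira as agent and the artefact as thing and on the roof as setting. Fact (1) matches that background with recipient = Fatima — refutes (ii).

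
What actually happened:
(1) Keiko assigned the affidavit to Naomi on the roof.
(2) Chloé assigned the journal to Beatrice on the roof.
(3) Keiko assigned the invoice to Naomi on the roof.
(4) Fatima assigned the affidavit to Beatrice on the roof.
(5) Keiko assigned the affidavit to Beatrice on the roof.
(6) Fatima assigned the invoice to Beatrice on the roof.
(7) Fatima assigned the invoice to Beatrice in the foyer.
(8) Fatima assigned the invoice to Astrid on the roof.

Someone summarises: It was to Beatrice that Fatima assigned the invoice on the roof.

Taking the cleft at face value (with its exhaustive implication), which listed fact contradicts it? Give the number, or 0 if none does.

8

The cleft puts "Beatrice" in focus and presupposes the open proposition with Fatima as agent and the invoice as thing and on the roof as setting.
Exhaustivity: Beatrice is the only recipient satisfying that background.
But fact (8) also has Fatima as agent and the invoice as thing and on the roof as setting, with recipient = Astrid — so the exhaustive reading fails.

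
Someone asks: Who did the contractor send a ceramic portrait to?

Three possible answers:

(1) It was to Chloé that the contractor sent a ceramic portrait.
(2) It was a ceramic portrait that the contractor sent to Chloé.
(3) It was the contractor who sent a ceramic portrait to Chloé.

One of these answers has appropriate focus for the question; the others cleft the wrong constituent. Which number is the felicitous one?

1

The question word "who" targets the recipient.
Option (1) clefts "to Chloé" — that matches what the question asks about.
Option (2) clefts "a ceramic portrait" — the direct object, not what was asked.
Option (3) clefts "the contractor" — the subject (agent), not what was asked.
So the congruent reply is (1).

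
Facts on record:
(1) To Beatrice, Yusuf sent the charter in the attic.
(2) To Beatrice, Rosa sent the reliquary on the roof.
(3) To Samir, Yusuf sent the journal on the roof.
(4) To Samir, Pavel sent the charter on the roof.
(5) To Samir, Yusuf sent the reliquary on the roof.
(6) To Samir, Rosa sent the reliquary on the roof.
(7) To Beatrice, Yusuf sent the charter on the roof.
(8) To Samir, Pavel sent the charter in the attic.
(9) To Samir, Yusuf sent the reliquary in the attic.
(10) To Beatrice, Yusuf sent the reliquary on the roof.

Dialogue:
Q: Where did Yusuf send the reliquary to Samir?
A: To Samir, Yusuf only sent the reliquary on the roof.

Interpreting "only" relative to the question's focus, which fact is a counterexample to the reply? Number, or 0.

9

The question "Where did ...?" targets the setting, so in the reply the focus falls on "on the roof".
"Only" then excludes alternative settings while the background — Yusuf as agent and the reliquary as thing and Samir as recipient — is held fixed.
Fact (9) keeps Yusuf as agent and the reliquary as thing and Samir as recipient but has setting = in the attic; that refutes the reply.
(Fact (10) would refute a reading with focus on the recipient — but that is not what the question asks.)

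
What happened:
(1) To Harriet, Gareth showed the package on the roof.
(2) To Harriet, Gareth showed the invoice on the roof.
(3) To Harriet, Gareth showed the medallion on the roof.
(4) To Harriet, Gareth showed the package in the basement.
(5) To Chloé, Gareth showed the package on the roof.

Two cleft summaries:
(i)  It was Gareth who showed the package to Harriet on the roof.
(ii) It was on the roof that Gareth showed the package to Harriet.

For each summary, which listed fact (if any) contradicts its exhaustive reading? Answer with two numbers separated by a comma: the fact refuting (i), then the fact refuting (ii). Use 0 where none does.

Summary (i) focuses "Gareth" (the agent); background same thing, recipient, setting (the package / Harriet / on the roof). No fact matches that background with a different agent, so 0.
Summary (ii) focuses "on the roof" (the setting); background same agent, thing, recipient (Gareth / the package / Harriet). Fact (4) matches that background with setting = in the basement — refutes (ii).

0, 4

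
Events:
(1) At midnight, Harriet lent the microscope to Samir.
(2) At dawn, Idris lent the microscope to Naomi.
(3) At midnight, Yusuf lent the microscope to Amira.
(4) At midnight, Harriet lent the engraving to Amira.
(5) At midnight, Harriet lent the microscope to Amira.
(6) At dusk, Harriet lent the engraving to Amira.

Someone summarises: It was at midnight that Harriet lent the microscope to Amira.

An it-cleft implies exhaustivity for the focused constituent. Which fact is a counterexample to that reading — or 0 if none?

The cleft puts "at midnight" in focus and presupposes the open proposition with same agent, thing, recipient (Harriet / the microscope / Amira).
The exhaustive reading says no other setting fits that background.
Every other fact differs from the presupposition on some backgrounded slot, so none challenges the exhaustivity.

0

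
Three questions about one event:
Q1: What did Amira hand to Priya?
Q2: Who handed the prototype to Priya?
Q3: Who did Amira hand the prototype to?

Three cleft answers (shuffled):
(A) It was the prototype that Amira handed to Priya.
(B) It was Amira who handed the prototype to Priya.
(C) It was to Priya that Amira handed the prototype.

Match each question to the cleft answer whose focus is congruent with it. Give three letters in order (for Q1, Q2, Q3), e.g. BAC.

ABC

Q1 asks about the direct object; cleft (A) focuses "the prototype", which is the direct object — so Q1 → A.
Q2 asks about the subject (agent); cleft (B) focuses "Amira", which is the subject (agent) — so Q2 → B.
Q3 asks about the recipient; cleft (C) focuses "to Priya", which is the recipient — so Q3 → C.
Mapping: Q1→A, Q2→B, Q3→C.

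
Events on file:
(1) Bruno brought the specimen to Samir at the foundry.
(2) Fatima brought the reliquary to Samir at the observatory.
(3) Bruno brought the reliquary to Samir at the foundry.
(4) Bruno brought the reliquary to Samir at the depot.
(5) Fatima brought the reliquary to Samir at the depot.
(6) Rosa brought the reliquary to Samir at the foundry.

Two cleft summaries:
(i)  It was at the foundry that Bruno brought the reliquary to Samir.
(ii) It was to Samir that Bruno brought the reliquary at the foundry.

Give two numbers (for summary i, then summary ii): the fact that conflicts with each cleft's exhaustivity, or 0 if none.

4, 0

(i): focus "at the foundry". Looking for same agent, thing, recipient (Bruno / the reliquary / Samir) with some other setting — fact (4) has at the depot there. Refuted.
(ii): focus "Samir". No fact shares same agent, thing, setting (Bruno / the reliquary / at the foundry) with a different recipient. 0.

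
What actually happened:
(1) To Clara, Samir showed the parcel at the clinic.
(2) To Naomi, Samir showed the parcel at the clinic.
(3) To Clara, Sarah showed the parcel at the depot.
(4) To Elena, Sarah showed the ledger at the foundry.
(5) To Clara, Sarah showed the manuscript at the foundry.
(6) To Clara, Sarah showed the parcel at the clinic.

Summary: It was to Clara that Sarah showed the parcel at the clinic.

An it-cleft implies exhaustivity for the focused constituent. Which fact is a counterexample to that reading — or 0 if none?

0

The cleft puts "Clara" in focus and presupposes the open proposition with agent = Sarah, thing = the parcel, setting = at the clinic.
The exhaustive reading says no other recipient fits that background.
Every other fact differs from the presupposition on some backgrounded slot, so none challenges the exhaustivity.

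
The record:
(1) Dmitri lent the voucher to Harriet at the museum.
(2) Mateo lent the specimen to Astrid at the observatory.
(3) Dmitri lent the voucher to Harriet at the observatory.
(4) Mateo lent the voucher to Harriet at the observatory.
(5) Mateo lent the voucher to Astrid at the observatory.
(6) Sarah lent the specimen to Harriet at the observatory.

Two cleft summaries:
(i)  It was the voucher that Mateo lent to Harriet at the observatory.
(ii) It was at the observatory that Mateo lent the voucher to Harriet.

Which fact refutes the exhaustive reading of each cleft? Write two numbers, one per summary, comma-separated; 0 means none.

0, 0

(i): focus "the voucher". No fact shares Mateo as agent and Harriet as recipient and at the observatory as setting with a different thing. 0.
(ii): focus "at the observatory". No fact shares Mateo as agent and the voucher as thing and Harriet as recipient with a different setting. 0.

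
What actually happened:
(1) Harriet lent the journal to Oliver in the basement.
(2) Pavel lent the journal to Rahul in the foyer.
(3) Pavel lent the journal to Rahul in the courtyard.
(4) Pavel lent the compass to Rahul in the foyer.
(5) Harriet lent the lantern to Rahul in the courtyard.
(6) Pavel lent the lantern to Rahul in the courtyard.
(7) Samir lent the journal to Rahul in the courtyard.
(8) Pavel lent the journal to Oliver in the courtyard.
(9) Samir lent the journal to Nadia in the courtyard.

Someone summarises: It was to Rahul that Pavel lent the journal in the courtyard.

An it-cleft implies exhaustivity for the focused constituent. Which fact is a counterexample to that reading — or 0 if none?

8

Focus of the cleft: "Rahul" (the recipient). Presupposed background: same agent, thing, setting (Pavel / the journal / in the courtyard).
The exhaustive reading says no other recipient fits that background.
But fact (8) also has same agent, thing, setting (Pavel / the journal / in the courtyard), with recipient = Oliver — so the exhaustive reading fails.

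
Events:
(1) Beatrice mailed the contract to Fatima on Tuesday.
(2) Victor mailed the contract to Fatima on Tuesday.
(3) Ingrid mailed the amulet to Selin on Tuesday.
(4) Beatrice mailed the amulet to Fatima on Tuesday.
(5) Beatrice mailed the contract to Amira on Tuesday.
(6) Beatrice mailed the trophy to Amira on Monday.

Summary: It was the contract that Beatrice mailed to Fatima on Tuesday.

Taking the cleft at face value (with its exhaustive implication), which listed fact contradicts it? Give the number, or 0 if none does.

4

The cleft puts "the contract" in focus and presupposes the open proposition with agent = Beatrice, recipient = Fatima, setting = on Tuesday.
The exhaustive reading says no other thing fits that background.
Fact (4) shares the background but with thing = the amulet; exhaustivity is violated.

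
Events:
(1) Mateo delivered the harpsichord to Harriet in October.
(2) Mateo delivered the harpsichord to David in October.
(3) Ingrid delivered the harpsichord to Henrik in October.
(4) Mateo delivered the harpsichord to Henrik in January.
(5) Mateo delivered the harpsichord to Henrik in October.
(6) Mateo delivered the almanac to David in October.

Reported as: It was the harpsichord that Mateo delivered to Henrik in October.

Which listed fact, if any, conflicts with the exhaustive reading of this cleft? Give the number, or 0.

Focus of the cleft: "the harpsichord" (the thing). Presupposed background: agent = Mateo, recipient = Henrik, setting = in October.
The exhaustive reading says no other thing fits that background.
No listed fact matches the background with a different thing. Exhaustivity holds.

0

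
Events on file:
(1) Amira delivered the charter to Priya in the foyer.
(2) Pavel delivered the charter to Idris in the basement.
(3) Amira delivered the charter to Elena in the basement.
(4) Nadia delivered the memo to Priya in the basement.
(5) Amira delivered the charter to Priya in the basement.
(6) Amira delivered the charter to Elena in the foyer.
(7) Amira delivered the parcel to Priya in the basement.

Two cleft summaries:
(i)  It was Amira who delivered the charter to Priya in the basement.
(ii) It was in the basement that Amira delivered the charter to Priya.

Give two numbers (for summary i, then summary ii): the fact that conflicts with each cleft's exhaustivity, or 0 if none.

(i): focus "Amira". No fact shares thing = the charter, recipient = Priya, setting = in the basement with a different agent. 0.
(ii): focus "in the basement". Looking for agent = Amira, thing = the charter, recipient = Priya with some other setting — fact (1) has in the foyer there. Refuted.

0, 1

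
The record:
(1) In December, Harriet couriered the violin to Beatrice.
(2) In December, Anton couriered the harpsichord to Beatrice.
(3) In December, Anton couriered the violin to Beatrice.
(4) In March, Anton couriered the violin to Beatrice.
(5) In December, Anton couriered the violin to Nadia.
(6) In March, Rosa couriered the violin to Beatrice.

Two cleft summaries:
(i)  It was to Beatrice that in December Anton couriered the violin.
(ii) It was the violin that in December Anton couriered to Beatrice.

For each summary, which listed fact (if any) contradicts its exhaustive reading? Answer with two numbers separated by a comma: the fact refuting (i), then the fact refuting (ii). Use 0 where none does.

5, 2

Summary (i) focuses "Beatrice" (the recipient); background same agent, thing, setting (Anton / the violin / in December). Fact (5) matches that background with recipient = Nadia — refutes (i).
Summary (ii) focuses "the violin" (the thing); background same agent, recipient, setting (Anton / Beatrice / in December). Fact (2) matches that background with thing = the harpsichord — refutes (ii).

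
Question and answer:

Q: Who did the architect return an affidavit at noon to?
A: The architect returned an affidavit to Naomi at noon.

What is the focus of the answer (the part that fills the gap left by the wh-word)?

The wh-word "who" asks about the recipient.
In the answer, "the architect", "an affidavit" and "at noon" are given — repeated from the question.
The constituent filling the recipient gap is "to Naomi"; that is the focus and would carry nuclear stress.

to Naomi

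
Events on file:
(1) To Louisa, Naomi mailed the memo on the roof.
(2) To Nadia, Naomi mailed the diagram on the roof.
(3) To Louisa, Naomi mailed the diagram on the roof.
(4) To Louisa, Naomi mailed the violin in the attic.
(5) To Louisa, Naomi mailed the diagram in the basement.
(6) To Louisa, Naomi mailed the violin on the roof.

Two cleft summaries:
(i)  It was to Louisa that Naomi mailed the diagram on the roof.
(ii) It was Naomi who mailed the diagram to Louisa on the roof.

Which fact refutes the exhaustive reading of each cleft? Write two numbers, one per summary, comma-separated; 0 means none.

(i): focus "Louisa". Looking for agent = Naomi, thing = the diagram, setting = on the roof with some other recipient — fact (2) has Nadia there. Refuted.
(ii): focus "Naomi". No fact shares thing = the diagram, recipient = Louisa, setting = on the roof with a different agent. 0.

2, 0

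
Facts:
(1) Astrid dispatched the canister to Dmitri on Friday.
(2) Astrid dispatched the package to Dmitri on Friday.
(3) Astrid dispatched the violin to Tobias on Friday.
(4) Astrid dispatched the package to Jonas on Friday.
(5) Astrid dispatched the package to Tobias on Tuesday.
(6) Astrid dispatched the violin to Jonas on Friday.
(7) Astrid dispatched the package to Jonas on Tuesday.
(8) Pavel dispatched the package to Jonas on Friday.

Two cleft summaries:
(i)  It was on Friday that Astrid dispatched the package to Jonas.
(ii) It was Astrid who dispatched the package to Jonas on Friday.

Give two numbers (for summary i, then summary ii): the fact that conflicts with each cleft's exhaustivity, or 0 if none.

(i): focus "on Friday". Looking for Astrid as agent and the package as thing and Jonas as recipient with some other setting — fact (7) has on Tuesday there. Refuted.
(ii): focus "Astrid". Looking for the package as thing and Jonas as recipient and on Friday as setting with some other agent — fact (8) has Pavel there. Refuted.

7, 8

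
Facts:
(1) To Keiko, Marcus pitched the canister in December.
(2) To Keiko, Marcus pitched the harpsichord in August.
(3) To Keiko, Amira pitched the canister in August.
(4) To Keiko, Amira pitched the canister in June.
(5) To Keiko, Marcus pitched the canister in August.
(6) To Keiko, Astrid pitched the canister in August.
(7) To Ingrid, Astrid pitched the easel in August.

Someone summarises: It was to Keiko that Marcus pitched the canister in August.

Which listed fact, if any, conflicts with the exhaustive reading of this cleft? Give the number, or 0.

The cleft puts "Keiko" in focus and presupposes the open proposition with agent = Marcus, thing = the canister, setting = in August.
Exhaustivity: Keiko is the only recipient satisfying that background.
No listed fact matches the background with a different recipient. Exhaustivity holds.

0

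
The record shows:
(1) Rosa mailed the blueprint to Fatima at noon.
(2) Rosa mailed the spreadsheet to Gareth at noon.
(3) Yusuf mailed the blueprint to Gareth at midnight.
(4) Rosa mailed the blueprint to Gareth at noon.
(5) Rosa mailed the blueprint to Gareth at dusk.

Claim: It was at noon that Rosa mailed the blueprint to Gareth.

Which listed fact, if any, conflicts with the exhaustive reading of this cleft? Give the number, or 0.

Focus of the cleft: "at noon" (the setting). Presupposed background: agent = Rosa, thing = the blueprint, recipient = Gareth.
The exhaustive reading says no other setting fits that background.
Fact (5) shares the background but with setting = at dusk; exhaustivity is violated.

5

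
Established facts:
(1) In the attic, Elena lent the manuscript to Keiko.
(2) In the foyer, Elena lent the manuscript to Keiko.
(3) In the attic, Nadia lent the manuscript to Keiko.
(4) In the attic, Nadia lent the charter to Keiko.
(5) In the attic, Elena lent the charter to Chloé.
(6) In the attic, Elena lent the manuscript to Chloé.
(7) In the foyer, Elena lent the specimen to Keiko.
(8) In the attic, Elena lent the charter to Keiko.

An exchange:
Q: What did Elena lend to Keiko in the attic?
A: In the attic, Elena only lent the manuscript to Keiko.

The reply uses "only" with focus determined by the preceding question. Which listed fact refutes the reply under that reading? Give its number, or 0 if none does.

8

Answering "What did ...?" puts focus on the thing — here, "the manuscript".
So "only" ranges over things; the rest (same agent, recipient, setting (Elena / Keiko / in the attic)) is presupposed.
Fact (8) shares the background with a different thing (the charter) — counterexample.
(Fact (6) would refute a reading with focus on the recipient — but that is not what the question asks.)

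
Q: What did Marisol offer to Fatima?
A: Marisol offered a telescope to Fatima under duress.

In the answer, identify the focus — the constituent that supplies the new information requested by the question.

a telescope

The wh-word "what" asks about the direct object.
In the answer, "Marisol" and "to Fatima" are given — repeated from the question.
"under duress" is also new, but it specifies the manner, which is not what the question asks about — so it is not the focus.
The constituent filling the direct object gap is "a telescope"; that is the focus.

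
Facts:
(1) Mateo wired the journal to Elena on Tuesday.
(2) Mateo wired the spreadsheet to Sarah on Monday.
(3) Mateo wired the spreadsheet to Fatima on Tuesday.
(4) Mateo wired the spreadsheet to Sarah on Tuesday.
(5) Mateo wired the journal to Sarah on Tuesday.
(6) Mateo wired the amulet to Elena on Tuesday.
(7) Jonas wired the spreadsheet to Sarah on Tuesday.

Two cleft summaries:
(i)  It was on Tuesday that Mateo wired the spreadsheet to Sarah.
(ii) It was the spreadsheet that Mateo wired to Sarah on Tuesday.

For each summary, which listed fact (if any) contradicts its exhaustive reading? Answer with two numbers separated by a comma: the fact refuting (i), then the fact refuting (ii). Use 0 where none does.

Summary (i) focuses "on Tuesday" (the setting); background agent = Mateo, thing = the spreadsheet, recipient = Sarah. Fact (2) matches that background with setting = on Monday — refutes (i).
Summary (ii) focuses "the spreadsheet" (the thing); background agent = Mateo, recipient = Sarah, setting = on Tuesday. Fact (5) matches that background with thing = the journal — refutes (ii).

2, 5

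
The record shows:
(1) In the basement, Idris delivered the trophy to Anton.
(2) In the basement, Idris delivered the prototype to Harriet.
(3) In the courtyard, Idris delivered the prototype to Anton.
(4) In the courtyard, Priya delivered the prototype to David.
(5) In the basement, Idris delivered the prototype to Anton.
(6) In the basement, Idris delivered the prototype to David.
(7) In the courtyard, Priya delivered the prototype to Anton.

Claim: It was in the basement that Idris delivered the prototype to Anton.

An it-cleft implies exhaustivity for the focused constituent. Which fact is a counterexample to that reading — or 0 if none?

3

The cleft puts "in the basement" in focus and presupposes the open proposition with agent = Idris, thing = the prototype, recipient = Anton.
The exhaustive reading says no other setting fits that background.
Fact (3) shares the background but with setting = in the courtyard; exhaustivity is violated.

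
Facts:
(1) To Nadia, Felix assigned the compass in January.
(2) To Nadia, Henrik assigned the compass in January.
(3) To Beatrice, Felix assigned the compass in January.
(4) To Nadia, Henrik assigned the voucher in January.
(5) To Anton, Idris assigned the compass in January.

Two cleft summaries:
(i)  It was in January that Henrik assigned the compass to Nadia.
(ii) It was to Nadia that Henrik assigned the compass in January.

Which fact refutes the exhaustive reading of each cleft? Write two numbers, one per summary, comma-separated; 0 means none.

(i): focus "in January". No fact shares Henrik as agent and the compass as thing and Nadia as recipient with a different setting. 0.
(ii): focus "Nadia". No fact shares Henrik as agent and the compass as thing and in January as setting with a different recipient. 0.

0, 0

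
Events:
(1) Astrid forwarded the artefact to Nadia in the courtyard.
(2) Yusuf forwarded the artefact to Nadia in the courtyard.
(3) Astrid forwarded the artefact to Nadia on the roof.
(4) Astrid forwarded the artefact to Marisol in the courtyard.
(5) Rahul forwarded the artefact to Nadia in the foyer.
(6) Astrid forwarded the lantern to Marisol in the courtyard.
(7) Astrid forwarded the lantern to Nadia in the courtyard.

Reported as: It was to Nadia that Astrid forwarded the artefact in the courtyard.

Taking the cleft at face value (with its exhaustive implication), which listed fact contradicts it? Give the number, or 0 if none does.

4

Focus of the cleft: "Nadia" (the recipient). Presupposed background: same agent, thing, setting (Astrid / the artefact / in the courtyard).
The exhaustive reading says no other recipient fits that background.
Fact (4) shares the background but with recipient = Marisol; exhaustivity is violated.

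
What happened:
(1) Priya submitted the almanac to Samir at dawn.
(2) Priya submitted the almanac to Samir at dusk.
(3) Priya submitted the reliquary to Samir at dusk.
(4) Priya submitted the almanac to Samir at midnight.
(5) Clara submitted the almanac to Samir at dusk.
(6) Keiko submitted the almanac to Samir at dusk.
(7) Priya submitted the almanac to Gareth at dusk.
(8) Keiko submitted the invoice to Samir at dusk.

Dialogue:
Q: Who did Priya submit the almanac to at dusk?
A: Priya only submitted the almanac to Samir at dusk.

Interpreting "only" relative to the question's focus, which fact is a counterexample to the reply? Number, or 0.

7

The question "Who did ... to ...?" targets the recipient, so in the reply the focus falls on "Samir".
"Only" then excludes alternative recipients while the background — Priya as agent and the almanac as thing and at dusk as setting — is held fixed.
Fact (7) keeps Priya as agent and the almanac as thing and at dusk as setting but has recipient = Gareth; that refutes the reply.
(Fact (1) would refute a reading with focus on the setting — but that is not what the question asks.)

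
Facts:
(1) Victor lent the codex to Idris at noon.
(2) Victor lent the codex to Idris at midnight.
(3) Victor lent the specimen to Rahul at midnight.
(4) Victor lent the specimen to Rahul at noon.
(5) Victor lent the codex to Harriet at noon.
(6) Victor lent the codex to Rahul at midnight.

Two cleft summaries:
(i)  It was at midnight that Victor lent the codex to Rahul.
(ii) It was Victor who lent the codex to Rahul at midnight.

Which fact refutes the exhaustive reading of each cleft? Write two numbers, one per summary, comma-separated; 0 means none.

0, 0

(i): focus "at midnight". No fact shares agent = Victor, thing = the codex, recipient = Rahul with a different setting. 0.
(ii): focus "Victor". No fact shares thing = the codex, recipient = Rahul, setting = at midnight with a different agent. 0.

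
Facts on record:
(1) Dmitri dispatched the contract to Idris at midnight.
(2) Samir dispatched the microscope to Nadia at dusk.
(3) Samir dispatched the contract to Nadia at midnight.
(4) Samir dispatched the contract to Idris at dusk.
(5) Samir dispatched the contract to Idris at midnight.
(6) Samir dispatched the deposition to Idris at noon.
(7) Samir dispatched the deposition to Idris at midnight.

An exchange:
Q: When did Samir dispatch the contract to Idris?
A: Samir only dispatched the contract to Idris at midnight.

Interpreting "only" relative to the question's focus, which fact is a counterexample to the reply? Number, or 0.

4

The question "When did ...?" targets the setting, so in the reply the focus falls on "at midnight".
"Only" then excludes alternative settings while the background — same agent, thing, recipient (Samir / the contract / Idris) — is held fixed.
Fact (4) shares the background with a different setting (at dusk) — counterexample.
(Fact (3) would refute a reading with focus on the recipient — but that is not what the question asks.)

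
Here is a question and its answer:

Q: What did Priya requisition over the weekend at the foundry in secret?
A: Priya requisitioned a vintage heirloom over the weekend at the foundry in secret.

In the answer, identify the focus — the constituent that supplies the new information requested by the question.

The wh-word "what" asks about the direct object.
In the answer, "Priya", "in secret", "at the foundry" and "over the weekend" are given — repeated from the question.
The constituent filling the direct object gap is "a vintage heirloom"; that is the focus and would carry nuclear stress.

a vintage heirloom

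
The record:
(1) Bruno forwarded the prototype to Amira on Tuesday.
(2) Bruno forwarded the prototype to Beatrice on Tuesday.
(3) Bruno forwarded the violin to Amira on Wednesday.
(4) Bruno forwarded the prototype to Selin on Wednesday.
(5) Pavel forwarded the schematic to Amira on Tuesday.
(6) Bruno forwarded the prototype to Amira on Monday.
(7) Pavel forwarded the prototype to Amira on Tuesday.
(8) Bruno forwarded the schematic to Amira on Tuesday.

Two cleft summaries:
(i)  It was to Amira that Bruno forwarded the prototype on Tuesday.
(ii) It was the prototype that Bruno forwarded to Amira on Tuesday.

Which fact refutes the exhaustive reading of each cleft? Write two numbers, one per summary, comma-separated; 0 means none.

2, 8

(i): focus "Amira". Looking for Bruno as agent and the prototype as thing and on Tuesday as setting with some other recipient — fact (2) has Beatrice there. Refuted.
(ii): focus "the prototype". Looking for Bruno as agent and Amira as recipient and on Tuesday as setting with some other thing — fact (8) has the schematic there. Refuted.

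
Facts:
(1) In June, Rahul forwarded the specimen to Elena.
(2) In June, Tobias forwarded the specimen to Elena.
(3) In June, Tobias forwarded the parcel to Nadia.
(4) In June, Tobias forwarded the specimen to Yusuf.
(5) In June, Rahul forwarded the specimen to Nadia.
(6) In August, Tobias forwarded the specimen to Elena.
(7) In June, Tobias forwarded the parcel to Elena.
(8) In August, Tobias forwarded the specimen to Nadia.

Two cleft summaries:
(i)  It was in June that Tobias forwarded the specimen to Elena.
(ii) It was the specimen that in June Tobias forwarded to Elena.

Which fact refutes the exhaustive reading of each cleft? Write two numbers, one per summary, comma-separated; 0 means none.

6, 7

(i): focus "in June". Looking for agent = Tobias, thing = the specimen, recipient = Elena with some other setting — fact (6) has in August there. Refuted.
(ii): focus "the specimen". Looking for agent = Tobias, recipient = Elena, setting = in June with some other thing — fact (7) has the parcel there. Refuted.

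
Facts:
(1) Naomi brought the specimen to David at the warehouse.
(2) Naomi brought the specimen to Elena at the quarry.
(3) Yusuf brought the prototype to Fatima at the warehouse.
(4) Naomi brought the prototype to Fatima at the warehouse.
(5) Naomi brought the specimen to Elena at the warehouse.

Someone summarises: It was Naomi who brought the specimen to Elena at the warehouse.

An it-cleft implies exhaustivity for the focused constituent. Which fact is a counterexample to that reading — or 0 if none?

The cleft puts "Naomi" in focus and presupposes the open proposition with the specimen as thing and Elena as recipient and at the warehouse as setting.
The exhaustive reading says no other agent fits that background.
Every other fact differs from the presupposition on some backgrounded slot, so none challenges the exhaustivity.

0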